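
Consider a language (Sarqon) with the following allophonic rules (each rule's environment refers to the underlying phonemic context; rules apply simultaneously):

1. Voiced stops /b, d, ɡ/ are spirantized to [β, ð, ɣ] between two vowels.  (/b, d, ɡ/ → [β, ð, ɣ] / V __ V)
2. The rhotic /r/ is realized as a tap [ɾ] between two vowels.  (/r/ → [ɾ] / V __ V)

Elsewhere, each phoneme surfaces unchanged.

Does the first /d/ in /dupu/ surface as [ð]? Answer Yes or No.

No

/d/ (word-initial): rule 1 targets it, but not between two vowels → unchanged [d].
The actual realization is [d], not [ð].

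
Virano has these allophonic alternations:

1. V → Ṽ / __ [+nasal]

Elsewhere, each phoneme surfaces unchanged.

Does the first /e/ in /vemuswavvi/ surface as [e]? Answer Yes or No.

Rule 1 applies to /e/ (between /v/ and /m/: before a nasal consonant) → [ẽ].
The actual realization is [ẽ], not [e].

No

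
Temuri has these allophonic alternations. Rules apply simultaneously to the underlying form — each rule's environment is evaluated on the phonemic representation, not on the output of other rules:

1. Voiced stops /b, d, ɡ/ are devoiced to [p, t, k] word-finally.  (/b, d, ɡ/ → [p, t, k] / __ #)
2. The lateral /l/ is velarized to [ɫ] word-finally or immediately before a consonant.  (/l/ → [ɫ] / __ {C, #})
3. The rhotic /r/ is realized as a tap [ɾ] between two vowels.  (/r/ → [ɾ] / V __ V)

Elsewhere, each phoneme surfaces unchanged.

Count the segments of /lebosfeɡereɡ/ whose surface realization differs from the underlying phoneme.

2

Segments that undergo a rule: /r/ → [ɾ] (rule 3); /ɡ/ → [k] (rule 1).
All other segments surface unchanged.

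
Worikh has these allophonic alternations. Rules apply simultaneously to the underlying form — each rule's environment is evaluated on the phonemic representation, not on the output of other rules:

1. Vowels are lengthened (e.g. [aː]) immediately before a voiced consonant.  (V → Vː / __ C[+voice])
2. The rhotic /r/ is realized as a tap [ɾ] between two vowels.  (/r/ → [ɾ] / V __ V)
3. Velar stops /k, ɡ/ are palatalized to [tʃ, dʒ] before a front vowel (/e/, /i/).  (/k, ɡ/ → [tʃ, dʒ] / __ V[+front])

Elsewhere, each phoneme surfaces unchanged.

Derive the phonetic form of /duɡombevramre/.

Rule 1 applies to /u/ (between /d/ and /ɡ/: before a voiced consonant) → [uː].
/ɡ/ (between /u/ and /o/) fails the environment for rule 3, so it stays [ɡ].
/o/ meets the environment for rule 1 (before a voiced consonant) → [oː].
Rule 1 applies to /e/ (between /b/ and /v/: before a voiced consonant) → [eː].
/r/ (between /v/ and /a/): rule 2 targets it, but not between two vowels → unchanged [r].
/a/ meets the environment for rule 1 (before a voiced consonant) → [aː].
/r/ (between /m/ and /e/): rule 2 targets it, but not between two vowels → unchanged [r].
/e/ (word-final): rule 1 targets it, but not before a voiced consonant → unchanged [e].

[duːɡoːmbeːvraːmre]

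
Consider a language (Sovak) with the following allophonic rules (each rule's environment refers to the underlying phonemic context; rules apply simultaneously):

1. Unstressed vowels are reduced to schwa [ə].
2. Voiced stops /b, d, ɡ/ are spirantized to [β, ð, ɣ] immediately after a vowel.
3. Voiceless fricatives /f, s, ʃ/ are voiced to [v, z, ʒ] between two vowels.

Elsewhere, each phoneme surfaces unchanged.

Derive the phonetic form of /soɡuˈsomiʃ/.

/s/ (word-initial) fails the environment for rule 3, so it stays [s].
/o/ — between /s/ and /ɡ/, in an unstressed syllable — surfaces as [ə] (rule 1).
/ɡ/ (between /o/ and /u/) occurs immediately after a vowel → [ɣ] by rule 2.
/u/ (between /ɡ/ and /s/): in an unstressed syllable, so rule 1 applies → [ə].
/s/ meets the environment for rule 3 (between two vowels) → [z].
/o/ (between /s/ and /m/): rule 1 targets it, but not in an unstressed syllable → unchanged [o].
/m/ stays [m].
/i/ (between /m/ and /ʃ/) occurs in an unstressed syllable → [ə] by rule 1.
/ʃ/ (word-final): rule 3 targets it, but not between two vowels → unchanged [ʃ].

[səɣəˈzoməʃ]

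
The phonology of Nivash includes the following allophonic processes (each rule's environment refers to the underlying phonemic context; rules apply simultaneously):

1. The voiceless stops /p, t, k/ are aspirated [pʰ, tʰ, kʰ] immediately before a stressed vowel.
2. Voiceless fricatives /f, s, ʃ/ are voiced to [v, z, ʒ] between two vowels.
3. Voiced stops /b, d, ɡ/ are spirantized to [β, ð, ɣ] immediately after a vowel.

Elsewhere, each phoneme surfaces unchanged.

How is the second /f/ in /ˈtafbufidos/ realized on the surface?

/f/ — between /u/ and /i/, between two vowels — surfaces as [v] (rule 2).

[v]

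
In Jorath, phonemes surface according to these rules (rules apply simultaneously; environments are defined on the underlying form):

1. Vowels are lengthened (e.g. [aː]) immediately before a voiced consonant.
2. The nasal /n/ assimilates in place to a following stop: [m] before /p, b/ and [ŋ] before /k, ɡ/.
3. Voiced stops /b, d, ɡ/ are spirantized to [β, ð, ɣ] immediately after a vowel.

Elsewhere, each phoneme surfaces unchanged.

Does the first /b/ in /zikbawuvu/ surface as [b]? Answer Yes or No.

Yes

/b/ — between /k/ and /a/; rule 3 does not apply here → [b].
The actual realization is [b], which matches [b].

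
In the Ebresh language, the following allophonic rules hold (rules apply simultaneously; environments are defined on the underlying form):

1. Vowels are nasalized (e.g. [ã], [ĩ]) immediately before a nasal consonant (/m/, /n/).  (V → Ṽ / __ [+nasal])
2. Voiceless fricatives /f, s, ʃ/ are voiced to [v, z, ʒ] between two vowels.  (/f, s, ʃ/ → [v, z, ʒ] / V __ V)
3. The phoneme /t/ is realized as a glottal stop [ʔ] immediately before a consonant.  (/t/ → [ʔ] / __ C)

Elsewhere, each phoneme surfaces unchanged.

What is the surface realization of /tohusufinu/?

[tohuzuvĩnu]

/t/ — word-initial; rule 3 does not apply here → [t].
/o/ (between /t/ and /h/) fails the environment for rule 1, so it stays [o].
/h/ — not in any rule's target class → [h].
/u/ (between /h/ and /s/): rule 1 targets it, but not before a nasal consonant → unchanged [u].
/s/ (between /u/ and /u/) occurs between two vowels → [z] by rule 2.
/u/ (between /s/ and /f/): rule 1 targets it, but not before a nasal consonant → unchanged [u].
/f/ — between /u/ and /i/, between two vowels — surfaces as [v] (rule 2).
/i/ (between /f/ and /n/): before a nasal consonant, so rule 1 applies → [ĩ].
/n/ (between /i/ and /u/) is unaffected → [n].
/u/ (word-final) is in the target of rule 1 but the environment (before a nasal consonant) is not met → [u].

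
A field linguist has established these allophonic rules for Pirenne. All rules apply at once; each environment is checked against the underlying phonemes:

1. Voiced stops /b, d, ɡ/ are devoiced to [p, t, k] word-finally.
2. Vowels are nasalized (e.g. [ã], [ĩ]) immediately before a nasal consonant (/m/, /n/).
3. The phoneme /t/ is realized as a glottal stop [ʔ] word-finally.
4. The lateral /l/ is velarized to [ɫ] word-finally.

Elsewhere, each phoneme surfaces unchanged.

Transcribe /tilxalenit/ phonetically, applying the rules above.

[tilxalẽniʔ]

/t/ (word-initial): rule 3 targets it, but not word-finally → unchanged [t].
/i/ (between /t/ and /l/): rule 2 targets it, but not before a nasal consonant → unchanged [i].
/l/ — between /i/ and /x/; rule 4 does not apply here → [l].
/x/ stays [x].
/a/ (between /x/ and /l/): rule 2 targets it, but not before a nasal consonant → unchanged [a].
/l/ (between /a/ and /e/) is in the target of rule 4 but the environment (word-finally) is not met → [l].
/e/ (between /l/ and /n/): before a nasal consonant, so rule 2 applies → [ẽ].
/n/ (between /e/ and /i/) is unaffected → [n].
/i/ (between /n/ and /t/) fails the environment for rule 2, so it stays [i].
/t/ meets the environment for rule 3 (word-finally) → [ʔ].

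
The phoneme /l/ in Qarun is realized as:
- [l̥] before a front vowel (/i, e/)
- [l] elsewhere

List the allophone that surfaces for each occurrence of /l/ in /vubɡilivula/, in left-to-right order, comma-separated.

[l̥], [l]

Occurrence 1 (position 6): before a front vowel (/i, e/) → [l̥].
Occurrence 2 (position 10): no conditioning environment matches → elsewhere allophone [l].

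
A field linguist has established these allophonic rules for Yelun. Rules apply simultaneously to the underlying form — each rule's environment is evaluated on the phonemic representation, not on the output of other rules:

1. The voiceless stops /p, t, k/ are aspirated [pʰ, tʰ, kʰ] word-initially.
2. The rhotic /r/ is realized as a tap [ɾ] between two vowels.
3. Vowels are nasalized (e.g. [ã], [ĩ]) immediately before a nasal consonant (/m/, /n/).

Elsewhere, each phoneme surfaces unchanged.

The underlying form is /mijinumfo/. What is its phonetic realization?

/i/ (between /m/ and /j/) is in the target of rule 3 but the environment (before a nasal consonant) is not met → [i].
/i/ (between /j/ and /n/) occurs before a nasal consonant → [ĩ] by rule 3.
/u/ (between /n/ and /m/) occurs before a nasal consonant → [ũ] by rule 3.
/o/ (word-final) fails the environment for rule 3, so it stays [o].

[mijĩnũmfo]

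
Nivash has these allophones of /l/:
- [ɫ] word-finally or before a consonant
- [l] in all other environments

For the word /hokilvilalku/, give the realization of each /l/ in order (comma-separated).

[ɫ], [l], [ɫ]

Occurrence 1 (position 5): word-finally or before a consonant → [ɫ].
Occurrence 2 (position 8): no conditioning environment matches → elsewhere allophone [l].
Occurrence 3 (position 10): word-finally or before a consonant → [ɫ].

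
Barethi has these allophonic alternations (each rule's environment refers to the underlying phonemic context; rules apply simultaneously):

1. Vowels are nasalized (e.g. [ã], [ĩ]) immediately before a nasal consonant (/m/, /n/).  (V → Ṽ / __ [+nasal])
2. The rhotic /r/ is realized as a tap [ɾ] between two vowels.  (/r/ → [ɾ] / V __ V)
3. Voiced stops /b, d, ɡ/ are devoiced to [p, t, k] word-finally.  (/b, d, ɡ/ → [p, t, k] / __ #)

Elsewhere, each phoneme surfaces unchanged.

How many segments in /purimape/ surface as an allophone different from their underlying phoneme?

Segments that undergo a rule: /r/ → [ɾ] (rule 2); /i/ → [ĩ] (rule 1).
All other segments surface unchanged.

2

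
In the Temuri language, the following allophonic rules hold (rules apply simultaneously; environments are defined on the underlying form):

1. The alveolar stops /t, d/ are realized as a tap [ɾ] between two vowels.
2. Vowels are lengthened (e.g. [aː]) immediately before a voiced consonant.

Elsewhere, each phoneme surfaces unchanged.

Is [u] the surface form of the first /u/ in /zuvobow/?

/u/ meets the environment for rule 2 (before a voiced consonant) → [uː].
The actual realization is [uː], not [u].

No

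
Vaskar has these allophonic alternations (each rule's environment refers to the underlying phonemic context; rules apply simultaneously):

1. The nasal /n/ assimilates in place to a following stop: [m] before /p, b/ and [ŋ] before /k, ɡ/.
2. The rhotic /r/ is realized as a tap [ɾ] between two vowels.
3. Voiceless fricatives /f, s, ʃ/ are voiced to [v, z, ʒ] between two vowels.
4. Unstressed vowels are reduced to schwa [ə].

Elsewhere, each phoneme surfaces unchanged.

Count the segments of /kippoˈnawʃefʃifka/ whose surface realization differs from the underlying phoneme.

Segments that undergo a rule: /i/ → [ə] (rule 4); /o/ → [ə] (rule 4); /e/ → [ə] (rule 4); /i/ → [ə] (rule 4); /a/ → [ə] (rule 4).
All other segments surface unchanged.

5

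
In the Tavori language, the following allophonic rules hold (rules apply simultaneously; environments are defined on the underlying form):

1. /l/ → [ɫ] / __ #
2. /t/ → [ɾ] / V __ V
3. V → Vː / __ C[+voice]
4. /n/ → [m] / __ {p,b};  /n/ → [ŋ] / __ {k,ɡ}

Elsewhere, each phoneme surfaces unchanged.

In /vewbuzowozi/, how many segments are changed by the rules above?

4

Segments that undergo a rule: /e/ → [eː] (rule 3); /u/ → [uː] (rule 3); /o/ → [oː] (rule 3); /o/ → [oː] (rule 3).
All other segments surface unchanged.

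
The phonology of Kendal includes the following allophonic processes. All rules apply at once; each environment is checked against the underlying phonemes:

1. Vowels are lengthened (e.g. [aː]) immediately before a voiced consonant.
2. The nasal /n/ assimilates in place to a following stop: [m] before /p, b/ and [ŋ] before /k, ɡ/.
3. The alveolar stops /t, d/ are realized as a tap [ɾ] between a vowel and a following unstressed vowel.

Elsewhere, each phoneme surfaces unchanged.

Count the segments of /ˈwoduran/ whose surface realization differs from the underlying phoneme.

Segments that undergo a rule: /o/ → [oː] (rule 1); /d/ → [ɾ] (rule 3); /u/ → [uː] (rule 1); /a/ → [aː] (rule 1).
All other segments surface unchanged.

4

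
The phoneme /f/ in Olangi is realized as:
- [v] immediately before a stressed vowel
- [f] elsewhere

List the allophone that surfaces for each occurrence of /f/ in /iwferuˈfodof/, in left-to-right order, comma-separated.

[f], [v], [f]

Occurrence 1 (position 3): no conditioning environment matches → elsewhere allophone [f].
Occurrence 2 (position 7): immediately before a stressed vowel → [v].
Occurrence 3 (position 11): no conditioning environment matches → elsewhere allophone [f].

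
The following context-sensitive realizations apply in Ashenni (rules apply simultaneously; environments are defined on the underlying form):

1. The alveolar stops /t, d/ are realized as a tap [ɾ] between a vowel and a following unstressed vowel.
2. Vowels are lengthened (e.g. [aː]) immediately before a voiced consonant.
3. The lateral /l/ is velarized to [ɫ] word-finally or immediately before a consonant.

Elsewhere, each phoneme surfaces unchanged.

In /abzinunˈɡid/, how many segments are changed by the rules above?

4

Segments that undergo a rule: /a/ → [aː] (rule 2); /i/ → [iː] (rule 2); /u/ → [uː] (rule 2); /i/ → [iː] (rule 2).
All other segments surface unchanged.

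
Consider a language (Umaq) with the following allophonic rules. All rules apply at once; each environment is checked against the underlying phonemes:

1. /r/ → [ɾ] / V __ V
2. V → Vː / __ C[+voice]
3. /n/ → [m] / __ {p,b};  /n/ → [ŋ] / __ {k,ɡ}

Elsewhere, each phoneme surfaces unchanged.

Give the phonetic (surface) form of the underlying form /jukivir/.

[jukiːviːr]

/j/ stays [j].
/u/ (between /j/ and /k/) fails the environment for rule 2, so it stays [u].
/k/ (between /u/ and /i/): no rule targets it → [k].
/i/ (between /k/ and /v/) occurs before a voiced consonant → [iː] by rule 2.
/v/ (between /i/ and /i/): no rule targets it → [v].
Rule 2 applies to /i/ (between /v/ and /r/: before a voiced consonant) → [iː].
/r/ — word-final; rule 1 does not apply here → [r].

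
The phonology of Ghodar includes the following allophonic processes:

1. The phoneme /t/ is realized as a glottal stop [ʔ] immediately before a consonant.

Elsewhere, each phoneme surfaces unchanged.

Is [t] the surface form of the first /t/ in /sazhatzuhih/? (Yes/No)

/t/ meets the environment for rule 1 (immediately before a consonant) → [ʔ].
The actual realization is [ʔ], not [t].

No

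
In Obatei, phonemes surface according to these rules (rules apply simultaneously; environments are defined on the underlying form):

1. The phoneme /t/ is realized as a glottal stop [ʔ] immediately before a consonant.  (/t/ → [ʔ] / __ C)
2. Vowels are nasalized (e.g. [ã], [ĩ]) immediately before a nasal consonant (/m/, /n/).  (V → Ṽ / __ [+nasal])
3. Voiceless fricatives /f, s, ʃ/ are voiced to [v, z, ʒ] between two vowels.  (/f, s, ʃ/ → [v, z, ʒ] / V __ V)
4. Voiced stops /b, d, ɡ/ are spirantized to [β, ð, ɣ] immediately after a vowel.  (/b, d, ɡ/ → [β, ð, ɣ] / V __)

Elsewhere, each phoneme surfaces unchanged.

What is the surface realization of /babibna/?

/b/ (word-initial) fails the environment for rule 4, so it stays [b].
/a/ (between /b/ and /b/) is in the target of rule 2 but the environment (before a nasal consonant) is not met → [a].
/b/ (between /a/ and /i/) occurs immediately after a vowel → [β] by rule 4.
/i/ (between /b/ and /b/) is in the target of rule 2 but the environment (before a nasal consonant) is not met → [i].
/b/ (between /i/ and /n/): immediately after a vowel, so rule 4 applies → [β].
/n/ — not in any rule's target class → [n].
/a/ (word-final): rule 2 targets it, but not before a nasal consonant → unchanged [a].

[baβiβna]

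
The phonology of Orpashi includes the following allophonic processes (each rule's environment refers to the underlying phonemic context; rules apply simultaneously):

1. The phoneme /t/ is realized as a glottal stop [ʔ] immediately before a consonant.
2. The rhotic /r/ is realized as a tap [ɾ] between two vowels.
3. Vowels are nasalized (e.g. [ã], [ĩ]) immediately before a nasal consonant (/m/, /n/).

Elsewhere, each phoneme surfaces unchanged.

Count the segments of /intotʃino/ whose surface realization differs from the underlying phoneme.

Segments that undergo a rule: /i/ → [ĩ] (rule 3); /t/ → [ʔ] (rule 1); /i/ → [ĩ] (rule 3).
All other segments surface unchanged.

3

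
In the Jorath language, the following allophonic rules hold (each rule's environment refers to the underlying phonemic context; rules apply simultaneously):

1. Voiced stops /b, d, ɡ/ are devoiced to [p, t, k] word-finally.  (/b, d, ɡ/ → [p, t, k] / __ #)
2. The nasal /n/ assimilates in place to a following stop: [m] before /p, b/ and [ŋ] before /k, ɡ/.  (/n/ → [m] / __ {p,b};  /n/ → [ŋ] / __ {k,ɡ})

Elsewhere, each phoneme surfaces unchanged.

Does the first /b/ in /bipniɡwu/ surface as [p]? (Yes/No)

/b/ — word-initial; rule 1 does not apply here → [b].
The actual realization is [b], not [p].

No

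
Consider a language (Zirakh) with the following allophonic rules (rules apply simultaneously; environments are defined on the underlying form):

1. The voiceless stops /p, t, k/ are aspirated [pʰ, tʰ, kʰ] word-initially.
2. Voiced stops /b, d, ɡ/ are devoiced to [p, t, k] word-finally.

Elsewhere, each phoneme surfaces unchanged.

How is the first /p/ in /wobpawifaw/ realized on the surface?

[p]

/p/ (between /b/ and /a/): rule 1 targets it, but not word-initially → unchanged [p].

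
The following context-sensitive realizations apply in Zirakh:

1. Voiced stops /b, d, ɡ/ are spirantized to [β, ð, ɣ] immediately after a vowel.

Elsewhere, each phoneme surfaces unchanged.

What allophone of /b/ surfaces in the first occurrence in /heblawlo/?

[β]

/b/ (between /e/ and /l/) occurs immediately after a vowel → [β] by rule 1.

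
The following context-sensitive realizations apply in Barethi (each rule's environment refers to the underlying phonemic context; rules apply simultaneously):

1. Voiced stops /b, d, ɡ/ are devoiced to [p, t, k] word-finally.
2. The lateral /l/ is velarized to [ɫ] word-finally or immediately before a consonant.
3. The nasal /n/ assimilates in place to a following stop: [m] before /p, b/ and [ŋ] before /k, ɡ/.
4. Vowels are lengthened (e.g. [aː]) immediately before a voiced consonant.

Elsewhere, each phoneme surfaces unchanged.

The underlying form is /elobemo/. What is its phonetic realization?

Rule 4 applies to /e/ (word-initial: before a voiced consonant) → [eː].
/l/ (between /e/ and /o/) is in the target of rule 2 but the environment (word-finally or immediately before a consonant) is not met → [l].
/o/ — between /l/ and /b/, before a voiced consonant — surfaces as [oː] (rule 4).
/b/ (between /o/ and /e/): rule 1 targets it, but not word-finally → unchanged [b].
/e/ (between /b/ and /m/): before a voiced consonant, so rule 4 applies → [eː].
/m/ — not in any rule's target class → [m].
/o/ (word-final): rule 4 targets it, but not before a voiced consonant → unchanged [o].

[eːloːbeːmo]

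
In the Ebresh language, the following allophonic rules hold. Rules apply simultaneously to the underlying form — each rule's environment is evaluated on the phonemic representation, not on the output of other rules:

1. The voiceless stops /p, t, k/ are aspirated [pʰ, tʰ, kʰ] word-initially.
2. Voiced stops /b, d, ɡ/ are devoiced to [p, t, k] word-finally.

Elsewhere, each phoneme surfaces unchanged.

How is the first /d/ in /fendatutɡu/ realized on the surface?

[d]

/d/ (between /n/ and /a/) is in the target of rule 2 but the environment (word-finally) is not met → [d].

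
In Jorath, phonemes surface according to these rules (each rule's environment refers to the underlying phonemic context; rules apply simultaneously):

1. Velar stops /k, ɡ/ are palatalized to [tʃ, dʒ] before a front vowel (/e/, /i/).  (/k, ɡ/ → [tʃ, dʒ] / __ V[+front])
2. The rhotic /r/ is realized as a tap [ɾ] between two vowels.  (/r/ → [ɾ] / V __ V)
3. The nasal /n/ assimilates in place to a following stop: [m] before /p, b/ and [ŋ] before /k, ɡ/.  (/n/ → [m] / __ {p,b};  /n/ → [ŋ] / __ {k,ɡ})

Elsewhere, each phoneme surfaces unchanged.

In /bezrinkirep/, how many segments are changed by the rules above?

3

Segments that undergo a rule: /n/ → [ŋ] (rule 3); /k/ → [tʃ] (rule 1); /r/ → [ɾ] (rule 2).
All other segments surface unchanged.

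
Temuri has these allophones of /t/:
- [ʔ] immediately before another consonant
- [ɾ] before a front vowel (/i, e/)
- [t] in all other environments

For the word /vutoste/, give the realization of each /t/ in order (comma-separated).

[t], [ɾ]

Occurrence 1 (position 3): no conditioning environment matches → elsewhere allophone [t].
Occurrence 2 (position 6): before a front vowel (/i, e/) → [ɾ].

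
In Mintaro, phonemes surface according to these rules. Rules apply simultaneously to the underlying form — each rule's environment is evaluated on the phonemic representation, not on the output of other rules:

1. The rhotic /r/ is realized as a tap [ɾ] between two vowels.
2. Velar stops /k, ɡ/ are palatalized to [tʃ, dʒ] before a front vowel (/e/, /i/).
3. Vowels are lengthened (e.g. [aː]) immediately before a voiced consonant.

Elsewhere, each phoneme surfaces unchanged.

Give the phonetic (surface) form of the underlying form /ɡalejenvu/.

[ɡaːleːjeːnvu]

/ɡ/ (word-initial) is in the target of rule 2 but the environment (before a front vowel) is not met → [ɡ].
/a/ (between /ɡ/ and /l/) occurs before a voiced consonant → [aː] by rule 3.
/l/ (between /a/ and /e/) is unaffected → [l].
/e/ — between /l/ and /j/, before a voiced consonant — surfaces as [eː] (rule 3).
/j/ (between /e/ and /e/) is unaffected → [j].
Rule 3 applies to /e/ (between /j/ and /n/: before a voiced consonant) → [eː].
/n/ — not in any rule's target class → [n].
/v/ (between /n/ and /u/): no rule targets it → [v].
/u/ (word-final) fails the environment for rule 3, so it stays [u].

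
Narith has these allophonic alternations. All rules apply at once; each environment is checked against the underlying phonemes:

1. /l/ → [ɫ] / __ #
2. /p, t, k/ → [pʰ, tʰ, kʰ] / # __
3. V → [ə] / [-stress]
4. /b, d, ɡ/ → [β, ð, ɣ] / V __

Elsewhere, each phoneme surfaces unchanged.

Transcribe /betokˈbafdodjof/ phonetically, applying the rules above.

/b/ — word-initial; rule 4 does not apply here → [b].
/e/ — between /b/ and /t/, in an unstressed syllable — surfaces as [ə] (rule 3).
/t/ (between /e/ and /o/) is in the target of rule 2 but the environment (word-initially) is not met → [t].
/o/ (between /t/ and /k/): in an unstressed syllable, so rule 3 applies → [ə].
/k/ (between /o/ and /b/) is in the target of rule 2 but the environment (word-initially) is not met → [k].
/b/ — between /k/ and /a/; rule 4 does not apply here → [b].
/a/ — between /b/ and /f/; rule 3 does not apply here → [a].
/f/ (between /a/ and /d/): no rule targets it → [f].
/d/ (between /f/ and /o/) is in the target of rule 4 but the environment (immediately after a vowel) is not met → [d].
Rule 3 applies to /o/ (between /d/ and /d/: in an unstressed syllable) → [ə].
/d/ — between /o/ and /j/, immediately after a vowel — surfaces as [ð] (rule 4).
/j/ — not in any rule's target class → [j].
/o/ — between /j/ and /f/, in an unstressed syllable — surfaces as [ə] (rule 3).
/f/ stays [f].

[bətəkˈbafdəðjəf]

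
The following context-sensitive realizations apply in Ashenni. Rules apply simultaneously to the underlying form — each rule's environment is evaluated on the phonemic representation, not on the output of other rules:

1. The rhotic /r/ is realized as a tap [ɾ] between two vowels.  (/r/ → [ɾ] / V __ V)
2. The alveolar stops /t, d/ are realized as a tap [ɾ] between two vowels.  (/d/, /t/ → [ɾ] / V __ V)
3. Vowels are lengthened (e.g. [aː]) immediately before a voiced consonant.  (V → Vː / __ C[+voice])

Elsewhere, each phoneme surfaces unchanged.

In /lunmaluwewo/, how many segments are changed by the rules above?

Segments that undergo a rule: /u/ → [uː] (rule 3); /a/ → [aː] (rule 3); /u/ → [uː] (rule 3); /e/ → [eː] (rule 3).
All other segments surface unchanged.

4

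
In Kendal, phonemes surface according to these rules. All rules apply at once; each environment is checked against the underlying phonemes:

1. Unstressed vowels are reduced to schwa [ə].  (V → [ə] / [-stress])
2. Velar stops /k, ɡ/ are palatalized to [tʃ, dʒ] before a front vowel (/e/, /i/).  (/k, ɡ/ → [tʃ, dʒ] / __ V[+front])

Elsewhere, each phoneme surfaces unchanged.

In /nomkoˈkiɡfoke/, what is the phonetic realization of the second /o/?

[ə]

/o/ (between /k/ and /k/): in an unstressed syllable, so rule 1 applies → [ə].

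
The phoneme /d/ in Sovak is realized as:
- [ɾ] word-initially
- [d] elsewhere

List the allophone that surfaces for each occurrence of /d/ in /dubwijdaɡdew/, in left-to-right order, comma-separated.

[ɾ], [d], [d]

Occurrence 1 (position 1): word-initially → [ɾ].
Occurrence 2 (position 7): no conditioning environment matches → elsewhere allophone [d].
Occurrence 3 (position 10): no conditioning environment matches → elsewhere allophone [d].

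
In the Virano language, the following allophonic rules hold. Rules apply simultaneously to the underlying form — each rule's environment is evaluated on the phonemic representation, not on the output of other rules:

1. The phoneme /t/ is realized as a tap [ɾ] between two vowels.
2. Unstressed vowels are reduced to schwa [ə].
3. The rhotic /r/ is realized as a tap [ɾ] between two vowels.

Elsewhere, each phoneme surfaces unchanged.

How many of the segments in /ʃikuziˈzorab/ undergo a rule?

Segments that undergo a rule: /i/ → [ə] (rule 2); /u/ → [ə] (rule 2); /i/ → [ə] (rule 2); /r/ → [ɾ] (rule 3); /a/ → [ə] (rule 2).
All other segments surface unchanged.

5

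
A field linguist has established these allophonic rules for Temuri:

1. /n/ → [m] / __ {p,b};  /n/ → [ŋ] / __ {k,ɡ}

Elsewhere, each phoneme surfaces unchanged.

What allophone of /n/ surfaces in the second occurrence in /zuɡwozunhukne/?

[n]

/n/ — between /k/ and /e/; rule 1 does not apply here → [n].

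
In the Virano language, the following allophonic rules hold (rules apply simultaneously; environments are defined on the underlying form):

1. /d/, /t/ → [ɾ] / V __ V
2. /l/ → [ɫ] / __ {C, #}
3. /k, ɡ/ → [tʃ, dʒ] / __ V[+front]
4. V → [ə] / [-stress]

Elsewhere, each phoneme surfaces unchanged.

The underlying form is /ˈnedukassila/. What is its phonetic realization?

[ˈneɾəkəssələ]

/e/ (between /n/ and /d/) is in the target of rule 4 but the environment (in an unstressed syllable) is not met → [e].
/d/ meets the environment for rule 1 (between two vowels) → [ɾ].
/u/ (between /d/ and /k/) occurs in an unstressed syllable → [ə] by rule 4.
/k/ (between /u/ and /a/): rule 3 targets it, but not before a front vowel → unchanged [k].
/a/ — between /k/ and /s/, in an unstressed syllable — surfaces as [ə] (rule 4).
/i/ (between /s/ and /l/) occurs in an unstressed syllable → [ə] by rule 4.
/l/ — between /i/ and /a/; rule 2 does not apply here → [l].
/a/ meets the environment for rule 4 (in an unstressed syllable) → [ə].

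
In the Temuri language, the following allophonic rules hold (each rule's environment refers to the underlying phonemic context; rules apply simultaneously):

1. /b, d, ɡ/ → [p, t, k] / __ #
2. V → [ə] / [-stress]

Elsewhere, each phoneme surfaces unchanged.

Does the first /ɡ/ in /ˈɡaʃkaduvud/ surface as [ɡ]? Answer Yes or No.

/ɡ/ — word-initial; rule 1 does not apply here → [ɡ].
The actual realization is [ɡ], which matches [ɡ].

Yes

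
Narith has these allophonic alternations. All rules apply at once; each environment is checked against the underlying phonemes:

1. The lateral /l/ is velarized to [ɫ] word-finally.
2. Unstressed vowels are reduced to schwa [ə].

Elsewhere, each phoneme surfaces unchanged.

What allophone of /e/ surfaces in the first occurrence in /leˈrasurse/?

[ə]

/e/ (between /l/ and /r/) occurs in an unstressed syllable → [ə] by rule 2.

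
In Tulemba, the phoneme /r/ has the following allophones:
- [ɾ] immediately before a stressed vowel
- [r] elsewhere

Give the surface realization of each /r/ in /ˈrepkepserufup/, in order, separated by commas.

Occurrence 1 (position 1): immediately before a stressed vowel → [ɾ].
Occurrence 2 (position 9): no conditioning environment matches → elsewhere allophone [r].

[ɾ], [r]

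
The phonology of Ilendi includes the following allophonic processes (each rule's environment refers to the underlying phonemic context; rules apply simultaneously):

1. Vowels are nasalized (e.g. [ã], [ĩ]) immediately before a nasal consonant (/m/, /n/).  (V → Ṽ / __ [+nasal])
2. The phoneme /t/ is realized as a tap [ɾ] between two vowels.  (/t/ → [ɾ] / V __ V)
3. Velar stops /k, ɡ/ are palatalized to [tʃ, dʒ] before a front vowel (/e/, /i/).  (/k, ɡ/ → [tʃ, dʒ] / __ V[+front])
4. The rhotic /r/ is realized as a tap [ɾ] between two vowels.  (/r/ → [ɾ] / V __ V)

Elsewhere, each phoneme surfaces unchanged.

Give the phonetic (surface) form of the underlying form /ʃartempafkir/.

/ʃ/ (word-initial) is unaffected → [ʃ].
/a/ (between /ʃ/ and /r/): rule 1 targets it, but not before a nasal consonant → unchanged [a].
/r/ (between /a/ and /t/) is in the target of rule 4 but the environment (between two vowels) is not met → [r].
/t/ (between /r/ and /e/) is in the target of rule 2 but the environment (between two vowels) is not met → [t].
/e/ meets the environment for rule 1 (before a nasal consonant) → [ẽ].
/m/ — not in any rule's target class → [m].
/p/ stays [p].
/a/ (between /p/ and /f/) is in the target of rule 1 but the environment (before a nasal consonant) is not met → [a].
/f/ — not in any rule's target class → [f].
/k/ meets the environment for rule 3 (before a front vowel) → [tʃ].
/i/ — between /k/ and /r/; rule 1 does not apply here → [i].
/r/ (word-final): rule 4 targets it, but not between two vowels → unchanged [r].

[ʃartẽmpaftʃir]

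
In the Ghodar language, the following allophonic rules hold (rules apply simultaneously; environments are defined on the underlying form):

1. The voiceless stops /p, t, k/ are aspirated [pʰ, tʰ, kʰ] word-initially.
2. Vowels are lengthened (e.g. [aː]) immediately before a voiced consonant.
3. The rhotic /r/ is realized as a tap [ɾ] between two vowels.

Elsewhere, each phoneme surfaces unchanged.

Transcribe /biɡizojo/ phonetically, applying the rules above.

Rule 2 applies to /i/ (between /b/ and /ɡ/: before a voiced consonant) → [iː].
/i/ meets the environment for rule 2 (before a voiced consonant) → [iː].
/o/ — between /z/ and /j/, before a voiced consonant — surfaces as [oː] (rule 2).
/o/ (word-final) fails the environment for rule 2, so it stays [o].

[biːɡiːzoːjo]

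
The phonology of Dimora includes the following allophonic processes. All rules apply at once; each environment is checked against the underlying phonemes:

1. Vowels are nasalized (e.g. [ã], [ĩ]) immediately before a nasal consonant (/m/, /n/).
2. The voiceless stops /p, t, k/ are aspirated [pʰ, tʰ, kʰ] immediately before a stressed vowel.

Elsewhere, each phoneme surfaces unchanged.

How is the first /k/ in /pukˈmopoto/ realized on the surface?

/k/ — between /u/ and /m/; rule 2 does not apply here → [k].

[k]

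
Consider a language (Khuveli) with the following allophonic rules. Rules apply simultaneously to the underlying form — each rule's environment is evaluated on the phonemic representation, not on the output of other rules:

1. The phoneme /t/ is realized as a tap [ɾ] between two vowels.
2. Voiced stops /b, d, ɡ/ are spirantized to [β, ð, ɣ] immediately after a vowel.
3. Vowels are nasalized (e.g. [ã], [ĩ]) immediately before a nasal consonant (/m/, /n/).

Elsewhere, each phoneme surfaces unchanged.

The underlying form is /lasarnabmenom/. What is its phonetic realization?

/a/ — between /l/ and /s/; rule 3 does not apply here → [a].
/a/ (between /s/ and /r/) fails the environment for rule 3, so it stays [a].
/a/ — between /n/ and /b/; rule 3 does not apply here → [a].
/b/ (between /a/ and /m/): immediately after a vowel, so rule 2 applies → [β].
/e/ (between /m/ and /n/): before a nasal consonant, so rule 3 applies → [ẽ].
/o/ (between /n/ and /m/) occurs before a nasal consonant → [õ] by rule 3.

[lasarnaβmẽnõm]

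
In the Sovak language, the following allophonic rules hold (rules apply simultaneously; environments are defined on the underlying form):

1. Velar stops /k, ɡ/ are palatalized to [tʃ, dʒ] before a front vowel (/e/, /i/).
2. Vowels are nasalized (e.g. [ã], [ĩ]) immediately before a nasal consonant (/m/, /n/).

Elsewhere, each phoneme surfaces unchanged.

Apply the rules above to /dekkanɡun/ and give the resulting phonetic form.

[dekkãnɡũn]

/d/ stays [d].
/e/ (between /d/ and /k/) is in the target of rule 2 but the environment (before a nasal consonant) is not met → [e].
/k/ — between /e/ and /k/; rule 1 does not apply here → [k].
/k/ (between /k/ and /a/) is in the target of rule 1 but the environment (before a front vowel) is not met → [k].
/a/ (between /k/ and /n/): before a nasal consonant, so rule 2 applies → [ã].
/n/ — not in any rule's target class → [n].
/ɡ/ — between /n/ and /u/; rule 1 does not apply here → [ɡ].
/u/ (between /ɡ/ and /n/) occurs before a nasal consonant → [ũ] by rule 2.
/n/ — not in any rule's target class → [n].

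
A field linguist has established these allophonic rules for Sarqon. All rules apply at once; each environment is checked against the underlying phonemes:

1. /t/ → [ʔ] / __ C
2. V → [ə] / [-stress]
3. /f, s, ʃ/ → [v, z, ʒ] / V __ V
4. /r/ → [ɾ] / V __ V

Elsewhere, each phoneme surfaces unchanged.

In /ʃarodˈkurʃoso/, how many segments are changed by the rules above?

6

Segments that undergo a rule: /a/ → [ə] (rule 2); /r/ → [ɾ] (rule 4); /o/ → [ə] (rule 2); /o/ → [ə] (rule 2); /s/ → [z] (rule 3); /o/ → [ə] (rule 2).
All other segments surface unchanged.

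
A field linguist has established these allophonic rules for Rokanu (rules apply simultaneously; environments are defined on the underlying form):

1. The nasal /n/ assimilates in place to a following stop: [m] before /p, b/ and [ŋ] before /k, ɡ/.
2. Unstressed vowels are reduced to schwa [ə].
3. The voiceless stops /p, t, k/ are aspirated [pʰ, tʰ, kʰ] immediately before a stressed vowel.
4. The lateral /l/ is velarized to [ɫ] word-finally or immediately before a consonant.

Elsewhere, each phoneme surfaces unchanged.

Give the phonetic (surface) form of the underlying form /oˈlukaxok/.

[əˈlukəxək]

Rule 2 applies to /o/ (word-initial: in an unstressed syllable) → [ə].
/l/ (between /o/ and /u/): rule 4 targets it, but not word-finally or immediately before a consonant → unchanged [l].
/u/ — between /l/ and /k/; rule 2 does not apply here → [u].
/k/ (between /u/ and /a/) fails the environment for rule 3, so it stays [k].
/a/ (between /k/ and /x/) occurs in an unstressed syllable → [ə] by rule 2.
/x/ (between /a/ and /o/) is unaffected → [x].
/o/ meets the environment for rule 2 (in an unstressed syllable) → [ə].
/k/ (word-final): rule 3 targets it, but not immediately before a stressed vowel → unchanged [k].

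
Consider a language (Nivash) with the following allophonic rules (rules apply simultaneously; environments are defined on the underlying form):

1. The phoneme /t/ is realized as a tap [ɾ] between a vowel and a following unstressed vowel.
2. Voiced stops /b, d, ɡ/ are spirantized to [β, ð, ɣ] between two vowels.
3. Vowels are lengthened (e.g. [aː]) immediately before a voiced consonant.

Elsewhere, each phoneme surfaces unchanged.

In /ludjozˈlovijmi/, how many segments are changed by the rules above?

4

Segments that undergo a rule: /u/ → [uː] (rule 3); /o/ → [oː] (rule 3); /o/ → [oː] (rule 3); /i/ → [iː] (rule 3).
All other segments surface unchanged.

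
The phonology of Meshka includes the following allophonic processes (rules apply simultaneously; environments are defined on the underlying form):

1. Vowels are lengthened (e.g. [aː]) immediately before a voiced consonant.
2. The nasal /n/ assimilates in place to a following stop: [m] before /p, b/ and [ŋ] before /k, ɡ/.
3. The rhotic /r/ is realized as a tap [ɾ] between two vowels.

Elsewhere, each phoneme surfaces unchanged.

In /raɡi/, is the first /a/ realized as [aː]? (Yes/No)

Yes

/a/ (between /r/ and /ɡ/) occurs before a voiced consonant → [aː] by rule 1.
The actual realization is [aː], which matches [aː].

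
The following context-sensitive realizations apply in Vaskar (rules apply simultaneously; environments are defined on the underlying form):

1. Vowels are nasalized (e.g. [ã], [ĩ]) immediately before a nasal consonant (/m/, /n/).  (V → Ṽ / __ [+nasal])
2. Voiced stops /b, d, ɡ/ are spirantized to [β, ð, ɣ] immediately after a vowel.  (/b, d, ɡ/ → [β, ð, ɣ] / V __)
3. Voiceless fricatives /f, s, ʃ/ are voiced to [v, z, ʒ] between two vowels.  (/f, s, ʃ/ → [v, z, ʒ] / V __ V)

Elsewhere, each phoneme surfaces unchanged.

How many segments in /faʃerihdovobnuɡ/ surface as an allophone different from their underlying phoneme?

Segments that undergo a rule: /ʃ/ → [ʒ] (rule 3); /b/ → [β] (rule 2); /ɡ/ → [ɣ] (rule 2).
All other segments surface unchanged.

3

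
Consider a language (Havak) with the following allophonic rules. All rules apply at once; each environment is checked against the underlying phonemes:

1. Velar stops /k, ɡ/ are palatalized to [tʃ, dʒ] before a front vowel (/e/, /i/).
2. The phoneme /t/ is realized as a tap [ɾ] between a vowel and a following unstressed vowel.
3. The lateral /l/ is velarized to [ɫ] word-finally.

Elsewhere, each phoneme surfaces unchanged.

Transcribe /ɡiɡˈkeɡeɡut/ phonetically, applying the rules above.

/ɡ/ meets the environment for rule 1 (before a front vowel) → [dʒ].
/i/ (between /ɡ/ and /ɡ/): no rule targets it → [i].
/ɡ/ (between /i/ and /k/): rule 1 targets it, but not before a front vowel → unchanged [ɡ].
Rule 1 applies to /k/ (between /ɡ/ and /e/: before a front vowel) → [tʃ].
/e/ (between /k/ and /ɡ/) is unaffected → [e].
/ɡ/ meets the environment for rule 1 (before a front vowel) → [dʒ].
/e/ (between /ɡ/ and /ɡ/): no rule targets it → [e].
/ɡ/ — between /e/ and /u/; rule 1 does not apply here → [ɡ].
/u/ stays [u].
/t/ (word-final): rule 2 targets it, but not between a vowel and a following unstressed vowel → unchanged [t].

[dʒiɡˈtʃedʒeɡut]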